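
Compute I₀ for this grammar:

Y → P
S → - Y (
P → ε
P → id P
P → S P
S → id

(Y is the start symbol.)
{ [P → . S P], [P → . id P], [P → .], [S → . - Y (], [S → . id], [Y → . P], [Y' → . Y] }

First, augment the grammar with Y' → Y
I₀ = CLOSURE({ [Y' → . Y] }):
  [Y' → . Y] has the dot before Y: add [Y → . P]
  [Y → . P] has the dot before P: add [P → .], [P → . id P], [P → . S P]
  [P → . S P] has the dot before S: add [S → . - Y (], [S → . id]
No further items can be added.

I₀ = { [P → . S P], [P → . id P], [P → .], [S → . - Y (], [S → . id], [Y → . P], [Y' → . Y] }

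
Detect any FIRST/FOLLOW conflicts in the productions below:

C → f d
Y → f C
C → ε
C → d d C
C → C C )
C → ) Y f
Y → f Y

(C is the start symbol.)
Yes. C → f d with FOLLOW(C) on { 'f' }; C → d d C with FOLLOW(C) on { 'd' }; C → C C ')' with FOLLOW(C) on { ')', 'd', 'f' }; C → ')' Y f with FOLLOW(C) on { ')' }

A FIRST/FOLLOW conflict occurs when a non-terminal N has a nullable alternative N → β (β ⇒* ε) and another alternative N → α with FIRST(α) ∩ FOLLOW(N) ≠ ∅: on such a lookahead the parser cannot decide between expanding α and letting N vanish via β.

Nullable non-terminals: C.
FIRST sets used below: FIRST(C) = { ')', 'd', 'f', ε }

C: nullable alternative(s) C → ε; FOLLOW(C) = { $, ')', 'd', 'f' }
  C → f d: FIRST \ {ε} = { 'f' } — overlaps FOLLOW(C) on { 'f' }: CONFLICT
  C → ε: FIRST \ {ε} = { } — this is the only nullable alternative, skip
  C → d d C: FIRST \ {ε} = { 'd' } — overlaps FOLLOW(C) on { 'd' }: CONFLICT
  C → C C ): FIRST \ {ε} = { ')', 'd', 'f' } — overlaps FOLLOW(C) on { ')', 'd', 'f' }: CONFLICT
  C → ) Y f: FIRST \ {ε} = { ')' } — overlaps FOLLOW(C) on { ')' }: CONFLICT

Y has no nullable alternative, so no FIRST/FOLLOW check is needed there.

So the grammar has 4 FIRST/FOLLOW conflicts (marked CONFLICT above).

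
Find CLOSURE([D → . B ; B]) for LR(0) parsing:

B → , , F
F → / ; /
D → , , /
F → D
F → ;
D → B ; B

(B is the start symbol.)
{ [B → . , , F], [D → . B ; B] }

Start with: [D → . B ; B]
  [D → . B ; B] has the dot before B: add [B → . , , F]
No further items can be added.

CLOSURE = { [B → . , , F], [D → . B ; B] }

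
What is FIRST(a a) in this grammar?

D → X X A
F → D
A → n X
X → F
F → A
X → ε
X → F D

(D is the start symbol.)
{ 'a' }

To compute FIRST(a a), process the symbols left to right:
Symbol a is a terminal. Add 'a' and stop.
FIRST(a a) = { 'a' }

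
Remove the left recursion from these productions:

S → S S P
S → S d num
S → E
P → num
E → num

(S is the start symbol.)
S is directly left-recursive. The standard transformation for
  A → A α₁ | ... | A α_m | β₁ | ... | β_n
is
  A  → β₁ A' | ... | β_n A'
  A' → α₁ A' | ... | α_m A' | ε

S → E becomes S → E S'
S → S S P becomes S' → S P S'
S → S d num becomes S' → d num S'
Add S' → ε

Productions for other non-terminals are unchanged:
  P → num
  E → num

Resulting grammar:
S → E S'
S' → S P S'
S' → d num S'
S' → ε
P → num
E → num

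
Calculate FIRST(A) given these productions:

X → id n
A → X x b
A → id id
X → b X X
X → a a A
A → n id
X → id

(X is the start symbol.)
{ 'a', 'b', 'id', 'n' }

FIRST sets of the other non-terminals involved (by the same procedure, iterated to a fixed point):
  FIRST(X) = { 'a', 'b', 'id' }

From A → X x b:
  - X is a non-terminal: add FIRST(X) \ {ε} = { 'a', 'b', 'id' }
    X is not nullable, so stop
From A → id id:
  - id is a terminal: add 'id' and stop
From A → n id:
  - n is a terminal: add 'n' and stop

Collecting: FIRST(A) = { 'a', 'b', 'id', 'n' }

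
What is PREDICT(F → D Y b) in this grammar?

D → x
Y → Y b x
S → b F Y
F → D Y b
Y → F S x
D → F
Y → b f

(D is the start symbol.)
PREDICT(F → D Y b) = (FIRST(RHS) \ {ε}) ∪ (FOLLOW(F) if ε ∈ FIRST(RHS), i.e. RHS ⇒* ε)
FIRST(D) = { 'x' }
FIRST(D Y b) = { 'x' }
ε ∉ FIRST(D Y b), so FOLLOW(F) is not added.
PREDICT(F → D Y b) = { 'x' }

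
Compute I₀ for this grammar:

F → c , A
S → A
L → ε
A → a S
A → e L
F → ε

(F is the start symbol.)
{ [F → . c , A], [F → .], [F' → . F] }

First, augment the grammar with F' → F
I₀ = CLOSURE({ [F' → . F] }):
  [F' → . F] has the dot before F: add [F → . c , A], [F → .]
No further items can be added.

I₀ = { [F → . c , A], [F → .], [F' → . F] }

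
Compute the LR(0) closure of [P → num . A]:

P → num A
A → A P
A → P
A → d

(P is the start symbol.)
To compute CLOSURE, for each item [A → α.Bβ] where B is a non-terminal, add [B → .γ] for all productions B → γ; repeat for the newly added items until nothing changes.

Start with: [P → num . A]
  [P → num . A] has the dot before A: add [A → . A P], [A → . P], [A → . d]
  [A → . P] has the dot before P: add [P → . num A]
No further items can be added.

CLOSURE = { [A → . A P], [A → . P], [A → . d], [P → . num A], [P → num . A] }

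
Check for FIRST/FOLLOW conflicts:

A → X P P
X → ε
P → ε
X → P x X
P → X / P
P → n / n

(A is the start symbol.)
Nullable non-terminals: A, P, X.
FIRST sets used below: FIRST(X) = { '/', 'n', 'x', ε }, FIRST(P) = { '/', 'n', 'x', ε }
A has a nullable alternative but only one production, so nothing to check.

P: nullable alternative(s) P → ε; FOLLOW(P) = { $, '/', 'n', 'x' }
  P → ε: FIRST \ {ε} = { } — this is the only nullable alternative, skip
  P → X / P: FIRST \ {ε} = { '/', 'n', 'x' } — overlaps FOLLOW(P) on { '/', 'n', 'x' }: CONFLICT
  P → n / n: FIRST \ {ε} = { 'n' } — overlaps FOLLOW(P) on { 'n' }: CONFLICT

X: nullable alternative(s) X → ε; FOLLOW(X) = { $, '/', 'n', 'x' }
  X → ε: FIRST \ {ε} = { } — this is the only nullable alternative, skip
  X → P x X: FIRST \ {ε} = { '/', 'n', 'x' } — overlaps FOLLOW(X) on { '/', 'n', 'x' }: CONFLICT

So the grammar has 3 FIRST/FOLLOW conflicts (marked CONFLICT above).

Answer: Yes. X → P x X with FOLLOW(X) on { '/', 'n', 'x' }; P → X '/' P with FOLLOW(P) on { '/', 'n', 'x' }; P → n '/' n with FOLLOW(P) on { 'n' }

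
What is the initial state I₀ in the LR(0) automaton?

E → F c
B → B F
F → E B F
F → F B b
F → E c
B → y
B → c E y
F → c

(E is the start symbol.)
{ [E → . F c], [E' → . E], [F → . E B F], [F → . E c], [F → . F B b], [F → . c] }

First, augment the grammar with E' → E
I₀ = CLOSURE({ [E' → . E] }):
  [E' → . E] has the dot before E: add [E → . F c]
  [E → . F c] has the dot before F: add [F → . E B F], [F → . F B b], [F → . E c], [F → . c]
No further items can be added.

I₀ = { [E → . F c], [E' → . E], [F → . E B F], [F → . E c], [F → . F B b], [F → . c] }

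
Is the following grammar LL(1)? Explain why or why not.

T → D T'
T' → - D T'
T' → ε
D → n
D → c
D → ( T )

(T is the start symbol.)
Yes, the grammar is LL(1).

A grammar is LL(1) if for each non-terminal N with multiple productions, the predict sets of those productions are pairwise disjoint, where PREDICT(N → α) = (FIRST(α) \ {ε}) ∪ (FOLLOW(N) if α ⇒* ε).

Relevant sets:
  FOLLOW(T') = { $, ')' }

For T':
  PREDICT(T' → '-' D T') = { '-' }
  PREDICT(T' → ε) = { $, ')' }
For D:
  PREDICT(D → n) = { 'n' }
  PREDICT(D → c) = { 'c' }
  PREDICT(D → '(' T ')') = { '(' }
T has a single production, so nothing to check there.

All predict sets are disjoint. The grammar IS LL(1).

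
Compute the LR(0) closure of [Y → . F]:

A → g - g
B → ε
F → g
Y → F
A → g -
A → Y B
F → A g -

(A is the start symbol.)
Start with: [Y → . F]
  [Y → . F] has the dot before F: add [F → . g], [F → . A g -]
  [F → . A g -] has the dot before A: add [A → . g - g], [A → . g -], [A → . Y B]
  [A → . Y B] has the dot before Y: all Y-items already present
No further items can be added.

CLOSURE = { [A → . Y B], [A → . g - g], [A → . g -], [F → . A g -], [F → . g], [Y → . F] }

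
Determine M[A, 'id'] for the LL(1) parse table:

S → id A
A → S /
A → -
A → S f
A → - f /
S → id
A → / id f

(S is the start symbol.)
A → S /, A → S f

To find M[A, 'id'], we find productions for A where 'id' is in the predict set (PREDICT(N → α) = (FIRST(α) \ {ε}) ∪ (FOLLOW(N) if α ⇒* ε)).

Relevant sets:
  FIRST(S) = { 'id' }

A → S /: PREDICT = { 'id' }
  'id' is in predict set, so this production goes in M[A, 'id']
A → -: PREDICT = { '-' }
A → S f: PREDICT = { 'id' }
  'id' is in predict set, so this production goes in M[A, 'id']
A → - f /: PREDICT = { '-' }
A → / id f: PREDICT = { '/' }

M[A, 'id'] = A → S /, A → S f  (a multiply-defined cell — the grammar is not LL(1))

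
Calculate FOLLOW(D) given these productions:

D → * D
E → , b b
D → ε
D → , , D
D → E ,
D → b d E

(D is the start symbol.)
{ $ }

D is the start symbol, so $ ∈ FOLLOW(D).
In D → * D: D is at the end; this adds FOLLOW(D) to itself — nothing new
In D → , , D: D is at the end; this adds FOLLOW(D) to itself — nothing new

Taking the union: FOLLOW(D) = { $ }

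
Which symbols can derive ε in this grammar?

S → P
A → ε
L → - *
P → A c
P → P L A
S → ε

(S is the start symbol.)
{ 'A', 'S' }

ε-productions: A → ε, S → ε
So A, S are immediately nullable.
No further non-terminal can be added: every production for the remaining non-terminals contains a terminal or a non-nullable non-terminal.
Nullable = { 'A', 'S' }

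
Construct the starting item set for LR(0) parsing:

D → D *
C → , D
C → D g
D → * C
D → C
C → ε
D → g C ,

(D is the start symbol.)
{ [C → . , D], [C → . D g], [C → .], [D → . * C], [D → . C], [D → . D *], [D → . g C ,], [D' → . D] }

First, augment the grammar with D' → D
I₀ = CLOSURE({ [D' → . D] }):
  [D' → . D] has the dot before D: add [D → . D *], [D → . * C], [D → . C], [D → . g C ,]
  [D → . C] has the dot before C: add [C → . , D], [C → . D g], [C → .]
No further items can be added.

I₀ = { [C → . , D], [C → . D g], [C → .], [D → . * C], [D → . C], [D → . D *], [D → . g C ,], [D' → . D] }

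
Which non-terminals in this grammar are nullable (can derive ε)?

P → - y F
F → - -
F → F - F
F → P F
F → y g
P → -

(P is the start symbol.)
A non-terminal is nullable if it can derive ε (the empty string): either it has an ε-production, or it has a production whose right-hand side consists entirely of nullable non-terminals.

There are no ε-productions, so no non-terminal can derive ε.
No non-terminals are nullable.

Answer: None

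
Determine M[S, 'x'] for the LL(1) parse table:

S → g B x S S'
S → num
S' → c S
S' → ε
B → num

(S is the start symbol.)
To find M[S, 'x'], we find productions for S where 'x' is in the predict set (PREDICT(N → α) = (FIRST(α) \ {ε}) ∪ (FOLLOW(N) if α ⇒* ε)).

S → g B x S S': PREDICT = { 'g' }
S → num: PREDICT = { 'num' }

M[S, 'x'] is empty (no production applies)

Answer: Empty (error entry)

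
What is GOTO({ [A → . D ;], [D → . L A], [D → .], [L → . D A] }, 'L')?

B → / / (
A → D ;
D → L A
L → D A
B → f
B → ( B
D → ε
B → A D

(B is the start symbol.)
{ [A → . D ;], [D → . L A], [D → .], [D → L . A], [L → . D A] }

GOTO(I, 'L') = CLOSURE({ [A → αX.β] : [A → α.Xβ] ∈ I, X = 'L' })

Items with dot before 'L', with the dot advanced:
  [D → . L A] → [D → L . A]
Closure of the advanced items:
  [D → L . A] has the dot before A: add [A → . D ;]
  [A → . D ;] has the dot before D: add [D → . L A], [D → .]
  [D → . L A] has the dot before L: add [L → . D A]

GOTO = { [A → . D ;], [D → . L A], [D → .], [D → L . A], [L → . D A] }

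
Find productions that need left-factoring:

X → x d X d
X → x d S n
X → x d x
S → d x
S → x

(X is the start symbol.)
Left-factoring is needed when two productions for the same non-terminal
share a common prefix on the right-hand side.

Productions for X:
  X → x d X d
  X → x d S n
  X → x d x
Productions for S:
  S → d x
  S → x

Found common prefix 'x d' in productions for X

Answer: Yes, X has productions with common prefix 'x d'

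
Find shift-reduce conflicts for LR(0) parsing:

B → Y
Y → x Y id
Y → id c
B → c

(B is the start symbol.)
A shift-reduce conflict occurs when an LR(0) state has both:
  - a complete (reduce) item [A → α .] (dot at the end), and
  - a shift item [B → β . c γ] (dot before a terminal).

Augment with B' → B and build the canonical LR(0) collection (I0 = CLOSURE({[B' → . B]}), then GOTO on every symbol after a dot until no new states appear). It has 9 states:
  I0: { [B → . Y], [B → . c], [B' → . B], [Y → . id c], [Y → . x Y id] }  — shift
  I1: { [B' → B .] }  — accept
  I2: { [B → Y .] }  — reduce
  I3: { [B → c .] }  — reduce
  I4: { [Y → id . c] }  — shift
  I5: { [Y → . id c], [Y → . x Y id], [Y → x . Y id] }  — shift
  I6: { [Y → x Y . id] }  — shift
  I7: { [Y → x Y id .] }  — reduce
  I8: { [Y → id c .] }  — reduce

No state contains both a complete item and a shift item.

Answer: No shift-reduce conflicts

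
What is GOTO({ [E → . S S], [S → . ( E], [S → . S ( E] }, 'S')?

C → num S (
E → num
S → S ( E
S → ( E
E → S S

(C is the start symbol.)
{ [E → S . S], [S → . ( E], [S → . S ( E], [S → S . ( E] }

GOTO(I, 'S') = CLOSURE({ [A → αX.β] : [A → α.Xβ] ∈ I, X = 'S' })

Items with dot before 'S', with the dot advanced:
  [E → . S S] → [E → S . S]
  [S → . S ( E] → [S → S . ( E]
Closure of the advanced items:
  [E → S . S] has the dot before S: add [S → . S ( E], [S → . ( E]

GOTO = { [E → S . S], [S → . ( E], [S → . S ( E], [S → S . ( E] }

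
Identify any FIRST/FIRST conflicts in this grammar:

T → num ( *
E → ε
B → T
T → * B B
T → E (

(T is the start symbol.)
No FIRST/FIRST conflicts.

A FIRST/FIRST conflict occurs when two productions N → α and N → β for the same non-terminal have FIRST(α) ∩ FIRST(β) ≠ ∅ (with ε ∈ FIRST of a nullable right-hand side, so two nullable alternatives also conflict).

FIRST sets of the non-terminals at (or reachable through a nullable prefix from) the front of some alternative:
  FIRST(E) = { ε }

Productions for T:
  T → num ( *: FIRST = { 'num' }
  T → * B B: FIRST = { '*' }
  T → E (: FIRST = { '(' }
E, B have only one production, so no FIRST/FIRST conflict is possible there.

All alternatives of each non-terminal have pairwise disjoint FIRST sets.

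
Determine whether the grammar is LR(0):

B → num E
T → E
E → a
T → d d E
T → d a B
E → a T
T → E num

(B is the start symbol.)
No. Shift-reduce conflict between [E → a .] and [E → . a]

Augment with B' → B and build the canonical LR(0) collection (I0 = CLOSURE({[B' → . B]}), then GOTO on every symbol after a dot until no new states appear). It has 13 states:
  I0: { [B → . num E], [B' → . B] }  — shift
  I1: { [B' → B .] }  — accept
  I2: { [B → num . E], [E → . a T], [E → . a] }  — shift
  I3: { [B → num E .] }  — reduce
  I4: { [E → . a T], [E → . a], [E → a . T], [E → a .], [T → . E num], [T → . E], [T → . d a B], [T → . d d E] }  — shift, reduce
  I5: { [T → E . num], [T → E .] }  — shift, reduce
  I6: { [E → a T .] }  — reduce
  I7: { [T → d . a B], [T → d . d E] }  — shift
  I8: { [B → . num E], [T → d a . B] }  — shift
  I9: { [E → . a T], [E → . a], [T → d d . E] }  — shift
  I10: { [T → d d E .] }  — reduce
  I11: { [T → d a B .] }  — reduce
  I12: { [T → E num .] }  — reduce

Conflict in state I4:
  Shift-reduce conflict between [E → a .] and [E → . a]
So the grammar is NOT LR(0).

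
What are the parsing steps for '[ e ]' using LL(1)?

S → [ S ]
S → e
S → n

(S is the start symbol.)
LL(1) parsing maintains a stack (initially the start symbol over $) and the input. At each step: if the stack top is a terminal, match it against the current input token; if it is a non-terminal N, replace it with the RHS of M[N, lookahead] (the unique production whose predict set contains the lookahead).

Stack is shown with the top on the left.

Stack    Input    Action
------------------------
S $      [ e ] $  output S → [ S ]
[ S ] $  [ e ] $  match '['
S ] $    e ] $    output S → e
e ] $    e ] $    match 'e'
] $      ] $      match ']'
$        $        accept

The string is accepted.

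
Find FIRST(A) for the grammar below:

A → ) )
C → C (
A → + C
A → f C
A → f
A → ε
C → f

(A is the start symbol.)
From A → ) ):
  - ')' is a terminal: add ')' and stop
From A → + C:
  - '+' is a terminal: add '+' and stop
From A → f C:
  - f is a terminal: add 'f' and stop
From A → f:
  - f is a terminal: add 'f' and stop
From A → ε:
  - ε-production, so ε ∈ FIRST(A)

Collecting: FIRST(A) = { ')', '+', 'f', ε }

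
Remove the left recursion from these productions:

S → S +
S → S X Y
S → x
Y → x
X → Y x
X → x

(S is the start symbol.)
S is directly left-recursive. The standard transformation for
  A → A α₁ | ... | A α_m | β₁ | ... | β_n
is
  A  → β₁ A' | ... | β_n A'
  A' → α₁ A' | ... | α_m A' | ε

S → x becomes S → x S'
S → S + becomes S' → + S'
S → S X Y becomes S' → X Y S'
Add S' → ε

Productions for other non-terminals are unchanged:
  Y → x
  X → Y x
  X → x

Resulting grammar:
S → x S'
S' → + S'
S' → X Y S'
S' → ε
Y → x
X → Y x
X → x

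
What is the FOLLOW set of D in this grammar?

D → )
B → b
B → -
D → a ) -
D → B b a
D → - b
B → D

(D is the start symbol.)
{ $, 'b' }

D is the start symbol, so $ ∈ FOLLOW(D).
In B → D: D is at the end, add FOLLOW(B)

The FOLLOW sets referred to above (computed the same way, to a fixed point):
  FOLLOW(B) = { 'b' }

Taking the union: FOLLOW(D) = { $, 'b' }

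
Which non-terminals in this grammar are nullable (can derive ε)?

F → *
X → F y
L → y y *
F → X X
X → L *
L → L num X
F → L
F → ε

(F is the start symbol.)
{ 'F' }

A non-terminal is nullable if it can derive ε (the empty string): either it has an ε-production, or it has a production whose right-hand side consists entirely of nullable non-terminals.

ε-productions: F → ε
So F is immediately nullable.
No further non-terminal can be added: every production for the remaining non-terminals contains a terminal or a non-nullable non-terminal.
Nullable = { 'F' }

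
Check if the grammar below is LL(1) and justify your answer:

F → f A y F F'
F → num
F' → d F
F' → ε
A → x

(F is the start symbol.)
A grammar is LL(1) if for each non-terminal N with multiple productions, the predict sets of those productions are pairwise disjoint, where PREDICT(N → α) = (FIRST(α) \ {ε}) ∪ (FOLLOW(N) if α ⇒* ε).

Relevant sets:
  FOLLOW(F') = { $, 'd' }

For F:
  PREDICT(F → f A y F F') = { 'f' }
  PREDICT(F → num) = { 'num' }
For F':
  PREDICT(F' → d F) = { 'd' }
  PREDICT(F' → ε) = { $, 'd' }
A has a single production, so nothing to check there.

Conflict found: Predict set conflict for F': { 'd' }
The grammar is NOT LL(1).

Answer: No. Predict set conflict for F': { 'd' }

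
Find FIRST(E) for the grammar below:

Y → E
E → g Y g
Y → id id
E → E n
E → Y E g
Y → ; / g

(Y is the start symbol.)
{ ';', 'g', 'id' }

To compute FIRST(E), examine every production with E on the left-hand side, reading each right-hand side left to right until a non-nullable symbol is reached.

FIRST sets of the other non-terminals involved (by the same procedure, iterated to a fixed point):
  FIRST(Y) = { ';', 'g', 'id' }

From E → g Y g:
  - g is a terminal: add 'g' and stop
From E → E n:
  - E is the symbol being defined: contributes nothing new
    E is not nullable, so stop
From E → Y E g:
  - Y is a non-terminal: add FIRST(Y) \ {ε} = { ';', 'g', 'id' }
    Y is not nullable, so stop

Collecting: FIRST(E) = { ';', 'g', 'id' }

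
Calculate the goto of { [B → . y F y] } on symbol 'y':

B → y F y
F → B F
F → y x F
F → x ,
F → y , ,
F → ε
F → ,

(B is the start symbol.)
{ [B → . y F y], [B → y . F y], [F → . ,], [F → . B F], [F → . x ,], [F → . y , ,], [F → . y x F], [F → .] }

GOTO(I, 'y') = CLOSURE({ [A → αX.β] : [A → α.Xβ] ∈ I, X = 'y' })

Items with dot before 'y', with the dot advanced:
  [B → . y F y] → [B → y . F y]
Closure of the advanced items:
  [B → y . F y] has the dot before F: add [F → . B F], [F → . y x F], [F → . x ,], [F → . y , ,], [F → .], [F → . ,]
  [F → . B F] has the dot before B: add [B → . y F y]

GOTO = { [B → . y F y], [B → y . F y], [F → . ,], [F → . B F], [F → . x ,], [F → . y , ,], [F → . y x F], [F → .] }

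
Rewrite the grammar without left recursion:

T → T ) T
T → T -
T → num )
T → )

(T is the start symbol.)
T → num ) T'
T → ) T'
T' → ) T T'
T' → - T'
T' → ε

T is directly left-recursive. The standard transformation for
  A → A α₁ | ... | A α_m | β₁ | ... | β_n
is
  A  → β₁ A' | ... | β_n A'
  A' → α₁ A' | ... | α_m A' | ε

T → num ) becomes T → num ) T'
T → ) becomes T → ) T'
T → T ) T becomes T' → ) T T'
T → T - becomes T' → - T'
Add T' → ε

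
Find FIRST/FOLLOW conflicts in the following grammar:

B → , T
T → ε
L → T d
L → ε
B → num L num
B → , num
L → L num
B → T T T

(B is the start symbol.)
A FIRST/FOLLOW conflict occurs when a non-terminal N has a nullable alternative N → β (β ⇒* ε) and another alternative N → α with FIRST(α) ∩ FOLLOW(N) ≠ ∅: on such a lookahead the parser cannot decide between expanding α and letting N vanish via β.

Nullable non-terminals: B, L, T.
FIRST sets used below: FIRST(T) = { ε }, FIRST(L) = { 'd', 'num', ε }

B: nullable alternative(s) B → T T T; FOLLOW(B) = { $ }
  B → , T: FIRST \ {ε} = { ',' } — disjoint from FOLLOW(B)
  B → num L num: FIRST \ {ε} = { 'num' } — disjoint from FOLLOW(B)
  B → , num: FIRST \ {ε} = { ',' } — disjoint from FOLLOW(B)
  B → T T T: FIRST \ {ε} = { } — this is the only nullable alternative, skip

L: nullable alternative(s) L → ε; FOLLOW(L) = { 'num' }
  L → T d: FIRST \ {ε} = { 'd' } — disjoint from FOLLOW(L)
  L → ε: FIRST \ {ε} = { } — this is the only nullable alternative, skip
  L → L num: FIRST \ {ε} = { 'd', 'num' } — overlaps FOLLOW(L) on { 'num' }: CONFLICT
T has a nullable alternative but only one production, so nothing to check.

So the grammar has 1 FIRST/FOLLOW conflict (marked CONFLICT above).

Answer: Yes. L → L num with FOLLOW(L) on { 'num' }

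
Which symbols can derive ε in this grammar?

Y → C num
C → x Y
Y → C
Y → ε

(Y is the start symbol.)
A non-terminal is nullable if it can derive ε (the empty string): either it has an ε-production, or it has a production whose right-hand side consists entirely of nullable non-terminals.

ε-productions: Y → ε
So Y is immediately nullable.
No further non-terminal can be added: every production for the remaining non-terminals contains a terminal or a non-nullable non-terminal.
Nullable = { 'Y' }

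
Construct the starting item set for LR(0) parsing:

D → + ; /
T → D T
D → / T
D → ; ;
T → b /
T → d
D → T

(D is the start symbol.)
First, augment the grammar with D' → D
I₀ = CLOSURE({ [D' → . D] }):
  [D' → . D] has the dot before D: add [D → . + ; /], [D → . / T], [D → . ; ;], [D → . T]
  [D → . T] has the dot before T: add [T → . D T], [T → . b /], [T → . d]
No further items can be added.

I₀ = { [D → . + ; /], [D → . / T], [D → . ; ;], [D → . T], [D' → . D], [T → . D T], [T → . b /], [T → . d] }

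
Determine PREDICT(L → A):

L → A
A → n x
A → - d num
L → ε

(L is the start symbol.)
PREDICT(L → A) = (FIRST(RHS) \ {ε}) ∪ (FOLLOW(L) if ε ∈ FIRST(RHS), i.e. RHS ⇒* ε)
FIRST(A) = { '-', 'n' }
FIRST(A) = { '-', 'n' }
ε ∉ FIRST(A), so FOLLOW(L) is not added.
PREDICT(L → A) = { '-', 'n' }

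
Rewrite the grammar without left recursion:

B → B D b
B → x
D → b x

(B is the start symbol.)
B → x B'
B' → D b B'
B' → ε
D → b x

B is directly left-recursive. The standard transformation for
  A → A α₁ | ... | A α_m | β₁ | ... | β_n
is
  A  → β₁ A' | ... | β_n A'
  A' → α₁ A' | ... | α_m A' | ε

B → x becomes B → x B'
B → B D b becomes B' → D b B'
Add B' → ε

Productions for other non-terminals are unchanged:
  D → b x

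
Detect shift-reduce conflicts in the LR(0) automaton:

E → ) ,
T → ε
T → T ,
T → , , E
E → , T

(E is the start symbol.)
Augment with E' → E and build the canonical LR(0) collection (I0 = CLOSURE({[E' → . E]}), then GOTO on every symbol after a dot until no new states appear). It has 10 states:
  I0: { [E → . ) ,], [E → . , T], [E' → . E] }  — shift
  I1: { [E → ) . ,] }  — shift
  I2: { [E → , . T], [T → . , , E], [T → . T ,], [T → .] }  — shift, reduce
  I3: { [E' → E .] }  — accept
  I4: { [T → , . , E] }  — shift
  I5: { [E → , T .], [T → T . ,] }  — shift, reduce
  I6: { [T → T , .] }  — reduce
  I7: { [E → . ) ,], [E → . , T], [T → , , . E] }  — shift
  I8: { [T → , , E .] }  — reduce
  I9: { [E → ) , .] }  — reduce

I2 contains reduce item [T → .] and shift item [T → . , , E] — shift-reduce conflict.
I5 contains reduce item [E → , T .] and shift item [T → T . ,] — shift-reduce conflict.

Answer: Yes — I2: [T → .] vs [T → . , , E]; I5: [E → , T .] vs [T → T . ,]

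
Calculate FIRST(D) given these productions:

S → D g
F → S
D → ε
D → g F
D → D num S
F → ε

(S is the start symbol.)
To compute FIRST(D), examine every production with D on the left-hand side, reading each right-hand side left to right until a non-nullable symbol is reached.

From D → ε:
  - ε-production, so ε ∈ FIRST(D)
From D → g F:
  - g is a terminal: add 'g' and stop
From D → D num S:
  - D is the symbol being defined: contributes nothing new
    D is nullable, so continue to the next symbol
  - num is a terminal: add 'num' and stop

Collecting: FIRST(D) = { 'g', 'num', ε }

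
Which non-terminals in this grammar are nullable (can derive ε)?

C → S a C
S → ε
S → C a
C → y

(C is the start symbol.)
{ 'S' }

ε-productions: S → ε
So S is immediately nullable.
No further non-terminal can be added: every production for the remaining non-terminals contains a terminal or a non-nullable non-terminal.
Nullable = { 'S' }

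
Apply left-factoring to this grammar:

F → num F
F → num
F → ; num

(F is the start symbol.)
F → num F'
F' → F
F' → ε
F → ; num

Left-factoring transforms A → αβ₁ | αβ₂ into A → αA' and A' → β₁ | β₂
(α is the longest common prefix among the alternatives). Repeat until
no nonterminal has two alternatives with a common prefix.

Round 1: F has alternatives sharing prefix 'num'. Introduce F': F → num F'
  Add: F' → F
  Add: F' → ε

No remaining common prefixes — done.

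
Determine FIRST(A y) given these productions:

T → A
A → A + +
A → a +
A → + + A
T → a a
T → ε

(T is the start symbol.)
{ '+', 'a' }

FIRST sets of the non-terminals involved (from the grammar, by fixed-point iteration):
  FIRST(A) = { '+', 'a' }

To compute FIRST(A y), process the symbols left to right:
Symbol A is a non-terminal. Add FIRST(A) \ {ε} = { '+', 'a' }
A is not nullable (ε ∉ FIRST(A)), so stop here.
FIRST(A y) = { '+', 'a' }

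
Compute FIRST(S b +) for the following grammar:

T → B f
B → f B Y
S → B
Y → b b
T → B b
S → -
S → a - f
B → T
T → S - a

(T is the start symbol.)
{ '-', 'a', 'f' }

FIRST sets of the non-terminals involved (from the grammar, by fixed-point iteration):
  FIRST(S) = { '-', 'a', 'f' }

To compute FIRST(S b +), process the symbols left to right:
Symbol S is a non-terminal. Add FIRST(S) \ {ε} = { '-', 'a', 'f' }
S is not nullable (ε ∉ FIRST(S)), so stop here.
FIRST(S b +) = { '-', 'a', 'f' }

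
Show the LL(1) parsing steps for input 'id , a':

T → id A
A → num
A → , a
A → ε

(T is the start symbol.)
LL(1) parsing maintains a stack (initially the start symbol over $) and the input. At each step: if the stack top is a terminal, match it against the current input token; if it is a non-terminal N, replace it with the RHS of M[N, lookahead] (the unique production whose predict set contains the lookahead).

Stack is shown with the top on the left.

Stack   Input     Action
------------------------
T $     id , a $  output T → id A
id A $  id , a $  match 'id'
A $     , a $     output A → , a
, a $   , a $     match ','
a $     a $       match 'a'
$       $         accept

The string is accepted.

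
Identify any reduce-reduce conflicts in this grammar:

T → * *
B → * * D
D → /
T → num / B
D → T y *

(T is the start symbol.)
No reduce-reduce conflicts

A reduce-reduce conflict occurs when an LR(0) state has two complete items [A → α .] and [B → β .] — both call for a reduction, and with no lookahead the parser cannot choose between them.

Augment with T' → T and build the canonical LR(0) collection (I0 = CLOSURE({[T' → . T]}), then GOTO on every symbol after a dot until no new states appear). It has 14 states:
  I0: { [T → . * *], [T → . num / B], [T' → . T] }  — shift
  I1: { [T → * . *] }  — shift
  I2: { [T' → T .] }  — accept
  I3: { [T → num . / B] }  — shift
  I4: { [B → . * * D], [T → num / . B] }  — shift
  I5: { [B → * . * D] }  — shift
  I6: { [T → num / B .] }  — reduce
  I7: { [B → * * . D], [D → . /], [D → . T y *], [T → . * *], [T → . num / B] }  — shift
  I8: { [D → / .] }  — reduce
  I9: { [B → * * D .] }  — reduce
  I10: { [D → T . y *] }  — shift
  I11: { [D → T y . *] }  — shift
  I12: { [D → T y * .] }  — reduce
  I13: { [T → * * .] }  — reduce

No state contains more than one complete item.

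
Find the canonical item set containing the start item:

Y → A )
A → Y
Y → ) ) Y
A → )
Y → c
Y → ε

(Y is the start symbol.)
First, augment the grammar with Y' → Y
I₀ = CLOSURE({ [Y' → . Y] }):
  [Y' → . Y] has the dot before Y: add [Y → . A )], [Y → . ) ) Y], [Y → . c], [Y → .]
  [Y → . A )] has the dot before A: add [A → . Y], [A → . )]
No further items can be added.

I₀ = { [A → . )], [A → . Y], [Y → . ) ) Y], [Y → . A )], [Y → . c], [Y → .], [Y' → . Y] }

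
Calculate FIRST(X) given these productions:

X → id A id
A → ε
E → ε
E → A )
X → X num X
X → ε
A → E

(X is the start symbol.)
{ 'id', 'num', ε }

To compute FIRST(X), examine every production with X on the left-hand side, reading each right-hand side left to right until a non-nullable symbol is reached.

From X → id A id:
  - id is a terminal: add 'id' and stop
From X → X num X:
  - X is the symbol being defined: contributes nothing new
    X is nullable, so continue to the next symbol
  - num is a terminal: add 'num' and stop
From X → ε:
  - ε-production, so ε ∈ FIRST(X)

Collecting: FIRST(X) = { 'id', 'num', ε }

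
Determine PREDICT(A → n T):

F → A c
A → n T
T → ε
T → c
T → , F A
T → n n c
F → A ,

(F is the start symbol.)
PREDICT(A → n T) = (FIRST(RHS) \ {ε}) ∪ (FOLLOW(A) if ε ∈ FIRST(RHS), i.e. RHS ⇒* ε)
FIRST(n T) = { 'n' }
ε ∉ FIRST(n T), so FOLLOW(A) is not added.
PREDICT(A → n T) = { 'n' }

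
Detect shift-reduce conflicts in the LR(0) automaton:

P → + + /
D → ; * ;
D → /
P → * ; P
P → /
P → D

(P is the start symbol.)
Augment with P' → P and build the canonical LR(0) collection (I0 = CLOSURE({[P' → . P]}), then GOTO on every symbol after a dot until no new states appear). It has 13 states:
  I0: { [D → . /], [D → . ; * ;], [P → . * ; P], [P → . + + /], [P → . /], [P → . D], [P' → . P] }  — shift
  I1: { [P → * . ; P] }  — shift
  I2: { [P → + . + /] }  — shift
  I3: { [D → / .], [P → / .] }  — 2 reduces
  I4: { [D → ; . * ;] }  — shift
  I5: { [P → D .] }  — reduce
  I6: { [P' → P .] }  — accept
  I7: { [D → ; * . ;] }  — shift
  I8: { [D → ; * ; .] }  — reduce
  I9: { [P → + + . /] }  — shift
  I10: { [P → + + / .] }  — reduce
  I11: { [D → . /], [D → . ; * ;], [P → * ; . P], [P → . * ; P], [P → . + + /], [P → . /], [P → . D] }  — shift
  I12: { [P → * ; P .] }  — reduce

No state contains both a complete item and a shift item.

Answer: No shift-reduce conflicts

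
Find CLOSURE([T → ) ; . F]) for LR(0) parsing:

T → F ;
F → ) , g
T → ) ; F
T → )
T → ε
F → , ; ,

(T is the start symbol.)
{ [F → . ) , g], [F → . , ; ,], [T → ) ; . F] }

Start with: [T → ) ; . F]
  [T → ) ; . F] has the dot before F: add [F → . ) , g], [F → . , ; ,]
No further items can be added.

CLOSURE = { [F → . ) , g], [F → . , ; ,], [T → ) ; . F] }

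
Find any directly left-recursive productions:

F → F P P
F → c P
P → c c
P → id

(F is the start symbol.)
Direct left recursion occurs when N → N α for some non-terminal N (the right-hand side begins with the left-hand side itself).

F → F P P: LEFT RECURSIVE (starts with F)
F → c P: starts with c
P → c c: starts with c
P → id: starts with id

The grammar has direct left recursion on: F.

Answer: Yes, F is left-recursive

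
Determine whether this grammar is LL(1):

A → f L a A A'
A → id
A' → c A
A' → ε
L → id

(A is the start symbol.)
No. Predict set conflict for A': { 'c' }

A grammar is LL(1) if for each non-terminal N with multiple productions, the predict sets of those productions are pairwise disjoint, where PREDICT(N → α) = (FIRST(α) \ {ε}) ∪ (FOLLOW(N) if α ⇒* ε).

Relevant sets:
  FOLLOW(A') = { $, 'c' }

For A:
  PREDICT(A → f L a A A') = { 'f' }
  PREDICT(A → id) = { 'id' }
For A':
  PREDICT(A' → c A) = { 'c' }
  PREDICT(A' → ε) = { $, 'c' }
L has a single production, so nothing to check there.

Conflict found: Predict set conflict for A': { 'c' }
The grammar is NOT LL(1).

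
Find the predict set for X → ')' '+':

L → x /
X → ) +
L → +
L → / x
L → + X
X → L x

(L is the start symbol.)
{ ')' }

PREDICT(X → ')' '+') = (FIRST(RHS) \ {ε}) ∪ (FOLLOW(X) if ε ∈ FIRST(RHS), i.e. RHS ⇒* ε)
FIRST(')' '+') = { ')' }
ε ∉ FIRST(')' '+'), so FOLLOW(X) is not added.
PREDICT(X → ')' '+') = { ')' }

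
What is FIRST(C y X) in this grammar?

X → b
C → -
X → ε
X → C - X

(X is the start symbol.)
{ '-' }

FIRST sets of the non-terminals involved (from the grammar, by fixed-point iteration):
  FIRST(C) = { '-' }

To compute FIRST(C y X), process the symbols left to right:
Symbol C is a non-terminal. Add FIRST(C) \ {ε} = { '-' }
C is not nullable (ε ∉ FIRST(C)), so stop here.
FIRST(C y X) = { '-' }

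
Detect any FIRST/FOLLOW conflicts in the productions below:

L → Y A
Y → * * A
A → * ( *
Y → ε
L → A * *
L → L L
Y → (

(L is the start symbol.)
A FIRST/FOLLOW conflict occurs when a non-terminal N has a nullable alternative N → β (β ⇒* ε) and another alternative N → α with FIRST(α) ∩ FOLLOW(N) ≠ ∅: on such a lookahead the parser cannot decide between expanding α and letting N vanish via β.

Nullable non-terminals: Y.

Y: nullable alternative(s) Y → ε; FOLLOW(Y) = { '*' }
  Y → * * A: FIRST \ {ε} = { '*' } — overlaps FOLLOW(Y) on { '*' }: CONFLICT
  Y → ε: FIRST \ {ε} = { } — this is the only nullable alternative, skip
  Y → (: FIRST \ {ε} = { '(' } — disjoint from FOLLOW(Y)

A, L have no nullable alternative, so no FIRST/FOLLOW check is needed there.

So the grammar has 1 FIRST/FOLLOW conflict (marked CONFLICT above).

Answer: Yes. Y → '*' '*' A with FOLLOW(Y) on { '*' }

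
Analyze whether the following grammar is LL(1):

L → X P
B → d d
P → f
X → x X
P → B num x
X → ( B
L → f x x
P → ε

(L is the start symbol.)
Yes, the grammar is LL(1).

Relevant sets:
  FIRST(X) = { '(', 'x' }
  FIRST(B) = { 'd' }
  FOLLOW(P) = { $ }

For L:
  PREDICT(L → X P) = { '(', 'x' }
  PREDICT(L → f x x) = { 'f' }
For P:
  PREDICT(P → f) = { 'f' }
  PREDICT(P → B num x) = { 'd' }
  PREDICT(P → ε) = { $ }
For X:
  PREDICT(X → x X) = { 'x' }
  PREDICT(X → '(' B) = { '(' }
B has a single production, so nothing to check there.

All predict sets are disjoint. The grammar IS LL(1).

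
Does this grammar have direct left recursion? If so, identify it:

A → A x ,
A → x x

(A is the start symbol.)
A → A x ,: LEFT RECURSIVE (starts with A)
A → x x: starts with x

The grammar has direct left recursion on: A.

Answer: Yes, A is left-recursive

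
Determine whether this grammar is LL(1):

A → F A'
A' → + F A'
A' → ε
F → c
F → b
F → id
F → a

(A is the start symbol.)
A grammar is LL(1) if for each non-terminal N with multiple productions, the predict sets of those productions are pairwise disjoint, where PREDICT(N → α) = (FIRST(α) \ {ε}) ∪ (FOLLOW(N) if α ⇒* ε).

Relevant sets:
  FOLLOW(A') = { $ }

For A':
  PREDICT(A' → '+' F A') = { '+' }
  PREDICT(A' → ε) = { $ }
For F:
  PREDICT(F → c) = { 'c' }
  PREDICT(F → b) = { 'b' }
  PREDICT(F → id) = { 'id' }
  PREDICT(F → a) = { 'a' }
A has a single production, so nothing to check there.

All predict sets are disjoint. The grammar IS LL(1).

Answer: Yes, the grammar is LL(1).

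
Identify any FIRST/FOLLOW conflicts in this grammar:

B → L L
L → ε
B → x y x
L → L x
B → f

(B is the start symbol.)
Nullable non-terminals: B, L.
FIRST sets used below: FIRST(L) = { 'x', ε }

B: nullable alternative(s) B → L L; FOLLOW(B) = { $ }
  B → L L: FIRST \ {ε} = { 'x' } — this is the only nullable alternative, skip
  B → x y x: FIRST \ {ε} = { 'x' } — disjoint from FOLLOW(B)
  B → f: FIRST \ {ε} = { 'f' } — disjoint from FOLLOW(B)

L: nullable alternative(s) L → ε; FOLLOW(L) = { $, 'x' }
  L → ε: FIRST \ {ε} = { } — this is the only nullable alternative, skip
  L → L x: FIRST \ {ε} = { 'x' } — overlaps FOLLOW(L) on { 'x' }: CONFLICT

So the grammar has 1 FIRST/FOLLOW conflict (marked CONFLICT above).

Answer: Yes. L → L x with FOLLOW(L) on { 'x' }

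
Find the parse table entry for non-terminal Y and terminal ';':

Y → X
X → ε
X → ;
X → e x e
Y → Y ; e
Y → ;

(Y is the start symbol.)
To find M[Y, ';'], we find productions for Y where ';' is in the predict set (PREDICT(N → α) = (FIRST(α) \ {ε}) ∪ (FOLLOW(N) if α ⇒* ε)).

Relevant sets:
  FIRST(X) = { ';', 'e', ε }
  FIRST(Y) = { ';', 'e', ε }
  FOLLOW(Y) = { $, ';' }

Y → X: PREDICT = { $, ';', 'e' }
  ';' is in predict set, so this production goes in M[Y, ';']
Y → Y ; e: PREDICT = { ';', 'e' }
  ';' is in predict set, so this production goes in M[Y, ';']
Y → ;: PREDICT = { ';' }
  ';' is in predict set, so this production goes in M[Y, ';']

M[Y, ';'] = Y → X, Y → Y ; e, Y → ;  (a multiply-defined cell — the grammar is not LL(1))

Answer: Y → X, Y → Y ; e, Y → ;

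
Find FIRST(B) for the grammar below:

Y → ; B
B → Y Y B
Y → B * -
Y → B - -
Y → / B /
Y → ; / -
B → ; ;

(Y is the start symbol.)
{ '/', ';' }

FIRST sets of the other non-terminals involved (by the same procedure, iterated to a fixed point):
  FIRST(Y) = { '/', ';' }

From B → Y Y B:
  - Y is a non-terminal: add FIRST(Y) \ {ε} = { '/', ';' }
    Y is not nullable, so stop
From B → ; ;:
  - ';' is a terminal: add ';' and stop

Collecting: FIRST(B) = { '/', ';' }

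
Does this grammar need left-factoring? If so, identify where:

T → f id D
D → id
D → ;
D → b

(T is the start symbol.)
Left-factoring is needed when two productions for the same non-terminal
share a common prefix on the right-hand side.

Productions for D:
  D → id
  D → ;
  D → b

No common prefixes found.

Answer: No, left-factoring is not needed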